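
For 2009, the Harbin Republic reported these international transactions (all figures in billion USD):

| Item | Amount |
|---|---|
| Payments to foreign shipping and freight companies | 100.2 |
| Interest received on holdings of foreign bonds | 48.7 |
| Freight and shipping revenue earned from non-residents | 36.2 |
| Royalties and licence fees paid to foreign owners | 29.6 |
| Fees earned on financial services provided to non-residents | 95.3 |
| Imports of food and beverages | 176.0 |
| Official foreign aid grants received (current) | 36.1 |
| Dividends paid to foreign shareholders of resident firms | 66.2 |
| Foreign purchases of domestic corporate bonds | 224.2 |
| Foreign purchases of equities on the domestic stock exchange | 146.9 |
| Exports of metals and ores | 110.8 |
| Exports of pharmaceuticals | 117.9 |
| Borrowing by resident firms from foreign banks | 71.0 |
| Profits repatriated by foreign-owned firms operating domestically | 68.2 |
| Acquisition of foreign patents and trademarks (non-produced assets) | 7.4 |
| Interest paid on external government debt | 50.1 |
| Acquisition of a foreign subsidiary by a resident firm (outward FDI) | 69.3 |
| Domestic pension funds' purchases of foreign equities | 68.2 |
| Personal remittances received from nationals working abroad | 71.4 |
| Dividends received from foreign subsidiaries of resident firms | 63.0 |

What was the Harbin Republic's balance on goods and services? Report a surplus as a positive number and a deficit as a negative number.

Goods: 110.8 + 117.9 - 176.0 = 52.7
Services: 36.2 - 29.6 + 95.3 - 100.2 = 1.7
Trade balance = 52.7 + 1.7 = 54.4
(Excluded from the trade balance — primary income: interest received on holdings of foreign bonds 48.7, dividends paid to foreign shareholders of resident firms 66.2, profits repatriated by foreign-owned firms operating domestically 68.2, interest paid on external government debt 50.1, dividends received from foreign subsidiaries of resident firms 63.0; secondary income: official foreign aid grants received (current) 36.1, personal remittances received from nationals working abroad 71.4; financial account: foreign purchases of domestic corporate bonds 224.2, foreign purchases of equities on the domestic stock exchange 146.9, borrowing by resident firms from foreign banks 71.0, acquisition of a foreign subsidiary by a resident firm (outward FDI) 69.3, domestic pension funds' purchases of foreign equities 68.2; capital account: acquisition of foreign patents and trademarks (non-produced assets) 7.4.)

54.4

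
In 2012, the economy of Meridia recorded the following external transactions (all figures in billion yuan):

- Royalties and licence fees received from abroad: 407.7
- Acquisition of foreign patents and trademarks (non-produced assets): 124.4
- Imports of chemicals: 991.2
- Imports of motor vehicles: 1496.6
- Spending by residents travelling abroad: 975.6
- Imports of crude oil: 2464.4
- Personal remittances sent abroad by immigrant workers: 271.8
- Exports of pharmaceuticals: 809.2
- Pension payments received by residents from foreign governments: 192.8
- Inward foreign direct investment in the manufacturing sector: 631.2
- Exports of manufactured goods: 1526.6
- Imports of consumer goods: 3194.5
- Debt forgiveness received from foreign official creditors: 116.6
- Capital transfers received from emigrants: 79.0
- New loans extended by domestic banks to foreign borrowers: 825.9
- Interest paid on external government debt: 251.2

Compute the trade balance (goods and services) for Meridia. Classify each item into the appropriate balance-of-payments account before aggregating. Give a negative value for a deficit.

-6378.8

Goods: -1496.6 + 1526.6 - 991.2 - 3194.5 + 809.2 - 2464.4 = -5810.9
Services: 407.7 - 975.6 = -567.9
Trade balance = -5810.9 + (-567.9) = -6378.8
(Excluded from the trade balance — capital account: acquisition of foreign patents and trademarks (non-produced assets) 124.4, debt forgiveness received from foreign official creditors 116.6, capital transfers received from emigrants 79.0; secondary income: personal remittances sent abroad by immigrant workers 271.8, pension payments received by residents from foreign governments 192.8; financial account: inward foreign direct investment in the manufacturing sector 631.2, new loans extended by domestic banks to foreign borrowers 825.9; primary income: interest paid on external government debt 251.2.)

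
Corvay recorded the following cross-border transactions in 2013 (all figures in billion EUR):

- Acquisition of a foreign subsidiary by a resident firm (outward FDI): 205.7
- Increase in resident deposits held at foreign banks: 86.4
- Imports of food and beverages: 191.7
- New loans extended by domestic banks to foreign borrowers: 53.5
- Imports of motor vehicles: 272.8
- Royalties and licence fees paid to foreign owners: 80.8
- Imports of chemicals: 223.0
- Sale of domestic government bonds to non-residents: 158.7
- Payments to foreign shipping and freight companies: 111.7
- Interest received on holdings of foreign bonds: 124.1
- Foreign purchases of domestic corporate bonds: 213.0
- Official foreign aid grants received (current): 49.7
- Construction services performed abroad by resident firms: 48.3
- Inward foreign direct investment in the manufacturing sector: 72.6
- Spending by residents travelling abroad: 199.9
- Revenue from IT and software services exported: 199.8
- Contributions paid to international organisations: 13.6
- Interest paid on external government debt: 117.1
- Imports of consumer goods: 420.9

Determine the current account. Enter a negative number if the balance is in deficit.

-1209.6

Goods: -191.7 - 420.9 - 223.0 - 272.8 = -1108.4
Services: -111.7 + 199.8 + 48.3 - 199.9 - 80.8 = -144.3
Primary income: 124.1 - 117.1 = 7.0
Secondary income: -13.6 + 49.7 = 36.1
Current account = (-1108.4) + (-144.3) + 7.0 + 36.1 = -1209.6
(Excluded from the current account — financial account: acquisition of a foreign subsidiary by a resident firm (outward FDI) 205.7, increase in resident deposits held at foreign banks 86.4, new loans extended by domestic banks to foreign borrowers 53.5, sale of domestic government bonds to non-residents 158.7, foreign purchases of domestic corporate bonds 213.0, inward foreign direct investment in the manufacturing sector 72.6.)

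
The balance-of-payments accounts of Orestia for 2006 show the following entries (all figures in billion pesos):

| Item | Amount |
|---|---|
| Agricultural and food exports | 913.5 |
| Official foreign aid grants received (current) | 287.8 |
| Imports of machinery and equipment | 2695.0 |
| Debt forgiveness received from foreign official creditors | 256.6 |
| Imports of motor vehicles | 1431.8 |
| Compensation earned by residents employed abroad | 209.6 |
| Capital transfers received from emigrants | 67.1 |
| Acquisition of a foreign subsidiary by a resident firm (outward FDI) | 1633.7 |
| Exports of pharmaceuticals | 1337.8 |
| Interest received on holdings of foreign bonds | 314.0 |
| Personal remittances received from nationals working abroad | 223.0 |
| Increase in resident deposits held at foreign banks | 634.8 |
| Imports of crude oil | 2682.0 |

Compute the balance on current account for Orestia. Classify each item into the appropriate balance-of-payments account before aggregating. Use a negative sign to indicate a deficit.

-3523.1

Goods: 913.5 - 1431.8 - 2682.0 + 1337.8 - 2695.0 = -4557.5
Primary income: 209.6 + 314.0 = 523.6
Secondary income: 223.0 + 287.8 = 510.8
Current account = (-4557.5) + 523.6 + 510.8 = -3523.1
(Excluded from the current account — capital account: debt forgiveness received from foreign official creditors 256.6, capital transfers received from emigrants 67.1; financial account: acquisition of a foreign subsidiary by a resident firm (outward FDI) 1633.7, increase in resident deposits held at foreign banks 634.8.)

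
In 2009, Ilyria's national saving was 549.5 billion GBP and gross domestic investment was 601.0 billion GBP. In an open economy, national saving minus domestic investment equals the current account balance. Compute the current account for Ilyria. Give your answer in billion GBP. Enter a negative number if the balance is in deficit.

CA = S - I = 549.5 - 601.0 = -51.5

-51.5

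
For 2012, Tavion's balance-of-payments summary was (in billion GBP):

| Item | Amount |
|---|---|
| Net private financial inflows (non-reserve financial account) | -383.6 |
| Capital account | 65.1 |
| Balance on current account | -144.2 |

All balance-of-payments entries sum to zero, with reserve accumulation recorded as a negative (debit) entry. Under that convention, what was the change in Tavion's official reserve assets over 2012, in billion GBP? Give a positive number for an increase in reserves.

-462.7

Official reserve transactions balance = -((-144.2) + 65.1 + (-383.6)) = 462.7
An accumulation of reserves is recorded as a debit (negative entry), so the change in the stock of reserves is the negative of that balance.
Change in official reserves = -(462.7) = -462.7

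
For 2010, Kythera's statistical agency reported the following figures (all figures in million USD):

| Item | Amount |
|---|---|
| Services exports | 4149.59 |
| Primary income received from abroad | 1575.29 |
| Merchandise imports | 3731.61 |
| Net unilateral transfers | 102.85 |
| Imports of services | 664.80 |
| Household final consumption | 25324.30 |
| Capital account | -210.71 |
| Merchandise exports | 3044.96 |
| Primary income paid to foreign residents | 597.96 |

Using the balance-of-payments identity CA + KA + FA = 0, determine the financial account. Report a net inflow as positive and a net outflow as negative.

Goods balance = 3044.96 - 3731.61 = -686.65
Services balance = 4149.59 - 664.80 = 3484.79
Trade balance (goods + services) = -686.65 + 3484.79 = 2798.14
Net primary income = 1575.29 - 597.96 = 977.33
Net secondary income = 102.85
Current account = 2798.14 + 977.33 + 102.85 = 3878.32
Financial account = -(3878.32 + (-210.71)) = -3667.61

-3667.61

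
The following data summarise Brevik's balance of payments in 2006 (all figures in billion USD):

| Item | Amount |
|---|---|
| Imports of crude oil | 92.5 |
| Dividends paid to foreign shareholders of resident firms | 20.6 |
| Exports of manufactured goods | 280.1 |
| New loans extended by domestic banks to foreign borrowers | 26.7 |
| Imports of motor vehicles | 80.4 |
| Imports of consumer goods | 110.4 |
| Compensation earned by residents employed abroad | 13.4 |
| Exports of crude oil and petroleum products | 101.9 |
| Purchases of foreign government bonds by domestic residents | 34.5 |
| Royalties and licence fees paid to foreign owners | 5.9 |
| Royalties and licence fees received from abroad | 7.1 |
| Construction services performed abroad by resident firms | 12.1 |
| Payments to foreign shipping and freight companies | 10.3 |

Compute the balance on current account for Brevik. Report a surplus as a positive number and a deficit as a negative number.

94.5

Goods: -80.4 + 101.9 + 280.1 - 110.4 - 92.5 = 98.7
Services: -10.3 - 5.9 + 12.1 + 7.1 = 3.0
Primary income: -20.6 + 13.4 = -7.2
Current account = 98.7 + 3.0 + (-7.2) = 94.5
(Excluded from the current account — financial account: new loans extended by domestic banks to foreign borrowers 26.7, purchases of foreign government bonds by domestic residents 34.5.)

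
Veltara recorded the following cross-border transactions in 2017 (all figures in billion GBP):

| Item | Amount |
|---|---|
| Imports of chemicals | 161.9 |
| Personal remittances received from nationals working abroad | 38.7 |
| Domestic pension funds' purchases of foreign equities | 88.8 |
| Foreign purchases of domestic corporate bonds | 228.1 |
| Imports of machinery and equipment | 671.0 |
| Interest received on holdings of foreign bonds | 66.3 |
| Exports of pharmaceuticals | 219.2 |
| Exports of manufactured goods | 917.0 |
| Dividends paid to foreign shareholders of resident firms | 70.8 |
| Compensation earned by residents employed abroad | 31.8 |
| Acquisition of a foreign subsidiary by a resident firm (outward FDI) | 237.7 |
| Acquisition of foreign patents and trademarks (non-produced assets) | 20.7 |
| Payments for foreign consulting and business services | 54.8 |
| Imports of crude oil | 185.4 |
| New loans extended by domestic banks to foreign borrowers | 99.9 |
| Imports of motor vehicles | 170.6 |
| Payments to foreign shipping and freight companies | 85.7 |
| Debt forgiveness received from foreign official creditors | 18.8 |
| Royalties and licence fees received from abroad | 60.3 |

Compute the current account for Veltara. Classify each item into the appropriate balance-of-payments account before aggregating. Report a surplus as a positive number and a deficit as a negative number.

-66.9

Goods: 219.2 - 161.9 - 185.4 - 170.6 + 917.0 - 671.0 = -52.7
Services: -85.7 + 60.3 - 54.8 = -80.2
Primary income: 66.3 - 70.8 + 31.8 = 27.3
Secondary income: 38.7
Current account = (-52.7) + (-80.2) + 27.3 + 38.7 = -66.9
(Excluded from the current account — financial account: domestic pension funds' purchases of foreign equities 88.8, foreign purchases of domestic corporate bonds 228.1, acquisition of a foreign subsidiary by a resident firm (outward FDI) 237.7, new loans extended by domestic banks to foreign borrowers 99.9; capital account: acquisition of foreign patents and trademarks (non-produced assets) 20.7, debt forgiveness received from foreign official creditors 18.8.)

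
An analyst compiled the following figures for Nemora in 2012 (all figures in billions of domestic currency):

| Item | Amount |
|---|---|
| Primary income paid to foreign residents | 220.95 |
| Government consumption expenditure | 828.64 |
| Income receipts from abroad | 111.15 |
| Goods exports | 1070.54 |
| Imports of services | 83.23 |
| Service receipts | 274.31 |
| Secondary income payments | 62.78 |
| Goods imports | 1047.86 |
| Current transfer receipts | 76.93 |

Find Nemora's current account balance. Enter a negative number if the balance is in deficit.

118.11

Goods balance = 1070.54 - 1047.86 = 22.68
Services balance = 274.31 - 83.23 = 191.08
Trade balance (goods + services) = 22.68 + 191.08 = 213.76
Net primary income = 111.15 - 220.95 = -109.80
Net secondary income = 76.93 - 62.78 = 14.15
Current account = 213.76 + (-109.80) + 14.15 = 118.11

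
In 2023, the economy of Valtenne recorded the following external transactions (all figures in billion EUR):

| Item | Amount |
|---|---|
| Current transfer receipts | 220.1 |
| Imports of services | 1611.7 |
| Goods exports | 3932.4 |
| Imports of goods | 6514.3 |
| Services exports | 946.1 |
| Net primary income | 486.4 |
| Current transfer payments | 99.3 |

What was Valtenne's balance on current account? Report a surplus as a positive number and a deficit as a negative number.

Goods balance = 3932.4 - 6514.3 = -2581.9
Services balance = 946.1 - 1611.7 = -665.6
Trade balance (goods + services) = -2581.9 + (-665.6) = -3247.5
Net primary income = 486.4
Net secondary income = 220.1 - 99.3 = 120.8
Current account = -3247.5 + 486.4 + 120.8 = -2640.3

-2640.3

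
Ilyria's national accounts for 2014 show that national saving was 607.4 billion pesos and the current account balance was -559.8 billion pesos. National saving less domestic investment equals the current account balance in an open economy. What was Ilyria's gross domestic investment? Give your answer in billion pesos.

1167.2

S - I = CA (net lending to the rest of the world).
I = S - CA = 607.4 - (-559.8) = 1167.2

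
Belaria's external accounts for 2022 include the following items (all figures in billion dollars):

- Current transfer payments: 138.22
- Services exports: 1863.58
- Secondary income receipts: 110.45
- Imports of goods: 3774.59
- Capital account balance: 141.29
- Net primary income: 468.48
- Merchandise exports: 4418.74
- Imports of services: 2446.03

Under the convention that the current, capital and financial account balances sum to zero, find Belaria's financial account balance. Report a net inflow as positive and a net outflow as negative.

Goods balance = 4418.74 - 3774.59 = 644.15
Services balance = 1863.58 - 2446.03 = -582.45
Trade balance (goods + services) = 644.15 + (-582.45) = 61.70
Net primary income = 468.48
Net secondary income = 110.45 - 138.22 = -27.77
Current account = 61.70 + 468.48 + (-27.77) = 502.41
Financial account = -(502.41 + 141.29) = -643.70

-643.70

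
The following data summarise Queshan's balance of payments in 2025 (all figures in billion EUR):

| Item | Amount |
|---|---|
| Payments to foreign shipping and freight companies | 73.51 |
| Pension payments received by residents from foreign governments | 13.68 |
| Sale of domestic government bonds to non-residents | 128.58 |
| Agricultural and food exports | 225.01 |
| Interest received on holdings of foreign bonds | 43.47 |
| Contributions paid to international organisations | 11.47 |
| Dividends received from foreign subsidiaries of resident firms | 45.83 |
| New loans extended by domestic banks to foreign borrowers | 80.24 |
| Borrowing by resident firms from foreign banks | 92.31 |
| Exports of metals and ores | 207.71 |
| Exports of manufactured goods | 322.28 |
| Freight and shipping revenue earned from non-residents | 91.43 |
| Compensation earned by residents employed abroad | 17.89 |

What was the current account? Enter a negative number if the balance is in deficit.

882.32

Goods: 225.01 + 207.71 + 322.28 = 755.00
Services: -73.51 + 91.43 = 17.92
Primary income: 45.83 + 43.47 + 17.89 = 107.19
Secondary income: 13.68 - 11.47 = 2.21
Current account = 755.00 + 17.92 + 107.19 + 2.21 = 882.32
(Excluded from the current account — financial account: sale of domestic government bonds to non-residents 128.58, new loans extended by domestic banks to foreign borrowers 80.24, borrowing by resident firms from foreign banks 92.31.)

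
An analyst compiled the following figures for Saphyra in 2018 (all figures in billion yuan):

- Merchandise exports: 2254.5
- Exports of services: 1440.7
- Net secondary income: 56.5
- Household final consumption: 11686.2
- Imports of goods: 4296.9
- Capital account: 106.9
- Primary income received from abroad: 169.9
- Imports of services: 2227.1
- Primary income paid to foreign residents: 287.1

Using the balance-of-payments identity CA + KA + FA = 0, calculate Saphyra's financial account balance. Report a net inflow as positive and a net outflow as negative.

2782.6

Goods balance = 2254.5 - 4296.9 = -2042.4
Services balance = 1440.7 - 2227.1 = -786.4
Trade balance (goods + services) = -2042.4 + (-786.4) = -2828.8
Net primary income = 169.9 - 287.1 = -117.2
Net secondary income = 56.5
Current account = -2828.8 + (-117.2) + 56.5 = -2889.5
Financial account = -(-2889.5 + 106.9) = 2782.6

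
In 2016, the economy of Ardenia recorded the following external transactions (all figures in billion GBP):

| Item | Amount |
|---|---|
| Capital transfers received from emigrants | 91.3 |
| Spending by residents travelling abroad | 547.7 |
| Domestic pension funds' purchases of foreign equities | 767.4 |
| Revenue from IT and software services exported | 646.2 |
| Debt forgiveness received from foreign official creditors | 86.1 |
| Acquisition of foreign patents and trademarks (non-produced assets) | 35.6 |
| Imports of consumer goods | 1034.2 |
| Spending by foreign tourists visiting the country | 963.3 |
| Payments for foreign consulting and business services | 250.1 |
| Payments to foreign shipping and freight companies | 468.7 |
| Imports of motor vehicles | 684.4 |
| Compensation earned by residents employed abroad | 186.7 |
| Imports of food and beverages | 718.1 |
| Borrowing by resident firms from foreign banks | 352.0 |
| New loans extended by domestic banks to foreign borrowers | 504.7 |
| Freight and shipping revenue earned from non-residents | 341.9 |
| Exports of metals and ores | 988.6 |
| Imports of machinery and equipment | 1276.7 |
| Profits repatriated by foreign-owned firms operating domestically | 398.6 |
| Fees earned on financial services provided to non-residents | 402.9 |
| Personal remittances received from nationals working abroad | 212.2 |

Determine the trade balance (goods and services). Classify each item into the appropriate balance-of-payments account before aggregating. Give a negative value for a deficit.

-1637.0

Goods: -1276.7 + 988.6 - 1034.2 - 684.4 - 718.1 = -2724.8
Services: 646.2 - 468.7 - 250.1 - 547.7 + 402.9 + 341.9 + 963.3 = 1087.8
Trade balance = -2724.8 + 1087.8 = -1637.0
(Excluded from the trade balance — capital account: capital transfers received from emigrants 91.3, debt forgiveness received from foreign official creditors 86.1, acquisition of foreign patents and trademarks (non-produced assets) 35.6; financial account: domestic pension funds' purchases of foreign equities 767.4, borrowing by resident firms from foreign banks 352.0, new loans extended by domestic banks to foreign borrowers 504.7; primary income: compensation earned by residents employed abroad 186.7, profits repatriated by foreign-owned firms operating domestically 398.6; secondary income: personal remittances received from nationals working abroad 212.2.)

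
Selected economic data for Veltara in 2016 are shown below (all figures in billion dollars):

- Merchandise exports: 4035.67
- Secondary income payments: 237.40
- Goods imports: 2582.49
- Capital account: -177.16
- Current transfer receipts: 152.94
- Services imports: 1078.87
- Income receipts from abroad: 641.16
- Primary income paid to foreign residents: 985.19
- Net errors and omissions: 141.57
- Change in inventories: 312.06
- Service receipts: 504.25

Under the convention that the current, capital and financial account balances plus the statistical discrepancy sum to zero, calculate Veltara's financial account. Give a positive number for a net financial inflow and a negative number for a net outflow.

-414.48

Goods balance = 4035.67 - 2582.49 = 1453.18
Services balance = 504.25 - 1078.87 = -574.62
Trade balance (goods + services) = 1453.18 + (-574.62) = 878.56
Net primary income = 641.16 - 985.19 = -344.03
Net secondary income = 152.94 - 237.40 = -84.46
Current account = 878.56 + (-344.03) + (-84.46) = 450.07
Financial account = -(450.07 + (-177.16) + 141.57) = -414.48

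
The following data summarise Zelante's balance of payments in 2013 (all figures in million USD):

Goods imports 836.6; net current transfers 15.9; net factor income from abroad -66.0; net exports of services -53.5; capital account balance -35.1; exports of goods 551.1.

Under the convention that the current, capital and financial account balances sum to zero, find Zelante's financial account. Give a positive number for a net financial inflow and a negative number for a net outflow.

424.2

Goods balance = 551.1 - 836.6 = -285.5
Services balance = -53.5
Trade balance (goods + services) = -285.5 + (-53.5) = -339.0
Net primary income = -66.0
Net secondary income = 15.9
Current account = -339.0 + (-66.0) + 15.9 = -389.1
Financial account = -(-389.1 + (-35.1)) = 424.2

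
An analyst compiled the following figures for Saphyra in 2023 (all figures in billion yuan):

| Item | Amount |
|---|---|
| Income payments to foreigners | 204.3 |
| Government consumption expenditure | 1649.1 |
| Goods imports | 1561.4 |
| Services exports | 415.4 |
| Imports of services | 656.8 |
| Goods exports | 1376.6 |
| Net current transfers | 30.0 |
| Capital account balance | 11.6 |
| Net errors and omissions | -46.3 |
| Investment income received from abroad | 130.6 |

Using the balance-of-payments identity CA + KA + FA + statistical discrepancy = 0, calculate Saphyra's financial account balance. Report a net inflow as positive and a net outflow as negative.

504.6

Goods balance = 1376.6 - 1561.4 = -184.8
Services balance = 415.4 - 656.8 = -241.4
Trade balance (goods + services) = -184.8 + (-241.4) = -426.2
Net primary income = 130.6 - 204.3 = -73.7
Net secondary income = 30.0
Current account = -426.2 + (-73.7) + 30.0 = -469.9
Financial account = -(-469.9 + 11.6 + (-46.3)) = 504.6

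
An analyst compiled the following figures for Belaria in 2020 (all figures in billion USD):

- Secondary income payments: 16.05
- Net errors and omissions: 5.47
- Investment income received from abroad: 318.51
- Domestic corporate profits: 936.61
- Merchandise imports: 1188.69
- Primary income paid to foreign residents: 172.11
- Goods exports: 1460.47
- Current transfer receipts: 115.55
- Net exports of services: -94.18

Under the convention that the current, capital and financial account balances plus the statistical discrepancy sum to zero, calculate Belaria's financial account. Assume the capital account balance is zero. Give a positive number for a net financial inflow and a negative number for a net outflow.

-428.97

Goods balance = 1460.47 - 1188.69 = 271.78
Services balance = -94.18
Trade balance (goods + services) = 271.78 + (-94.18) = 177.60
Net primary income = 318.51 - 172.11 = 146.40
Net secondary income = 115.55 - 16.05 = 99.50
Current account = 177.60 + 146.40 + 99.50 = 423.50
Financial account = -(423.50 + 5.47) = -428.97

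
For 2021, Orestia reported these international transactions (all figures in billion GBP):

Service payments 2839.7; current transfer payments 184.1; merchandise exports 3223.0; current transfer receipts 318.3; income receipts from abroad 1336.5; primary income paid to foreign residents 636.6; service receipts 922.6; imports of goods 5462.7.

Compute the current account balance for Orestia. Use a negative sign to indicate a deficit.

Goods balance = 3223.0 - 5462.7 = -2239.7
Services balance = 922.6 - 2839.7 = -1917.1
Trade balance (goods + services) = -2239.7 + (-1917.1) = -4156.8
Net primary income = 1336.5 - 636.6 = 699.9
Net secondary income = 318.3 - 184.1 = 134.2
Current account = -4156.8 + 699.9 + 134.2 = -3322.7

-3322.7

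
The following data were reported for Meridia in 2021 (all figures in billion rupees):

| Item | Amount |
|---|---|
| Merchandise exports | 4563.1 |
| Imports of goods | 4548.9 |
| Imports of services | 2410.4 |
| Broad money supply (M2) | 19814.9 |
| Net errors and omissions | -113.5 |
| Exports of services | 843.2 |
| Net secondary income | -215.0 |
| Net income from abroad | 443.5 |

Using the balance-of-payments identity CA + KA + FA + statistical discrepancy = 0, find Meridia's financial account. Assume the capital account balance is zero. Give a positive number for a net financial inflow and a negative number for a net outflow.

1438.0

Goods balance = 4563.1 - 4548.9 = 14.2
Services balance = 843.2 - 2410.4 = -1567.2
Trade balance (goods + services) = 14.2 + (-1567.2) = -1553.0
Net primary income = 443.5
Net secondary income = -215.0
Current account = -1553.0 + 443.5 + (-215.0) = -1324.5
Financial account = -(-1324.5 + (-113.5)) = 1438.0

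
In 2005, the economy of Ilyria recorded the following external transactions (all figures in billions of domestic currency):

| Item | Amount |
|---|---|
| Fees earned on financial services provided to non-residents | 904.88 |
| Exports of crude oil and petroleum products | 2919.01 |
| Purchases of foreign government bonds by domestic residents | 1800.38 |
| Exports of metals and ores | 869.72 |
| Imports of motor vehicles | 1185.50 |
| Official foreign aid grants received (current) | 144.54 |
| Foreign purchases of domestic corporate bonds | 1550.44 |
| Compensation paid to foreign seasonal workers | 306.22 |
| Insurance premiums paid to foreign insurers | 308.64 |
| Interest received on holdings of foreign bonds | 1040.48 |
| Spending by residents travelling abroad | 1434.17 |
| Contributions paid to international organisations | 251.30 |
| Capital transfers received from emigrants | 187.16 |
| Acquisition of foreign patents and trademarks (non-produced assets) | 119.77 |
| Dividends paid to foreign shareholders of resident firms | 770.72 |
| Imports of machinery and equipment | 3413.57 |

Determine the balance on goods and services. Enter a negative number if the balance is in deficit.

-1648.27

Goods: -3413.57 + 2919.01 - 1185.50 + 869.72 = -810.34
Services: -1434.17 - 308.64 + 904.88 = -837.93
Trade balance = -810.34 + (-837.93) = -1648.27
(Excluded from the trade balance — financial account: purchases of foreign government bonds by domestic residents 1800.38, foreign purchases of domestic corporate bonds 1550.44; secondary income: official foreign aid grants received (current) 144.54, contributions paid to international organisations 251.30; primary income: compensation paid to foreign seasonal workers 306.22, interest received on holdings of foreign bonds 1040.48, dividends paid to foreign shareholders of resident firms 770.72; capital account: capital transfers received from emigrants 187.16, acquisition of foreign patents and trademarks (non-produced assets) 119.77.)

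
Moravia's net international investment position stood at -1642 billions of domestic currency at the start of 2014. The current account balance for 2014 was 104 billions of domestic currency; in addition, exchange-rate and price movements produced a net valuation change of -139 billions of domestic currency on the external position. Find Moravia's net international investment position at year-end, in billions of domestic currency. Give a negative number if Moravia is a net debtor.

Change in NIIP = current account + net valuation change = 104 + (-139) = -35
End-of-year NIIP = -1642 + (-35) = -1677

-1677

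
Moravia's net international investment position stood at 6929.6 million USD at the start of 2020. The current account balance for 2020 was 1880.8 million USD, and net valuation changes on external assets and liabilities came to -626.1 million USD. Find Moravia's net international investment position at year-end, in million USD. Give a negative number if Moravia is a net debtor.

Change in NIIP = current account + net valuation change = 1880.8 + (-626.1) = 1254.7
End-of-year NIIP = 6929.6 + 1254.7 = 8184.3

8184.3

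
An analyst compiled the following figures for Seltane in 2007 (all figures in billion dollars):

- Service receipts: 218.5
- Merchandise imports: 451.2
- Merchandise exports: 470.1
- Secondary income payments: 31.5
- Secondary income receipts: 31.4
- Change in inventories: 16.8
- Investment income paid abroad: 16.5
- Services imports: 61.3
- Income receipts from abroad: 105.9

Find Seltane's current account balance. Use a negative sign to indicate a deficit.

265.4

Goods balance = 470.1 - 451.2 = 18.9
Services balance = 218.5 - 61.3 = 157.2
Trade balance (goods + services) = 18.9 + 157.2 = 176.1
Net primary income = 105.9 - 16.5 = 89.4
Net secondary income = 31.4 - 31.5 = -0.1
Current account = 176.1 + 89.4 + (-0.1) = 265.4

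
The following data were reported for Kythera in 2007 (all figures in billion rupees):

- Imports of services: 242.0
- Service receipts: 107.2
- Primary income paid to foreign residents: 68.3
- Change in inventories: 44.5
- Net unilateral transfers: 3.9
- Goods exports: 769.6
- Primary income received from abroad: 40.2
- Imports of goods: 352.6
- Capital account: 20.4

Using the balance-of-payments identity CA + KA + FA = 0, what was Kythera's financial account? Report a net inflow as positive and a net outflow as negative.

-278.4

Goods balance = 769.6 - 352.6 = 417.0
Services balance = 107.2 - 242.0 = -134.8
Trade balance (goods + services) = 417.0 + (-134.8) = 282.2
Net primary income = 40.2 - 68.3 = -28.1
Net secondary income = 3.9
Current account = 282.2 + (-28.1) + 3.9 = 258.0
Financial account = -(258.0 + 20.4) = -278.4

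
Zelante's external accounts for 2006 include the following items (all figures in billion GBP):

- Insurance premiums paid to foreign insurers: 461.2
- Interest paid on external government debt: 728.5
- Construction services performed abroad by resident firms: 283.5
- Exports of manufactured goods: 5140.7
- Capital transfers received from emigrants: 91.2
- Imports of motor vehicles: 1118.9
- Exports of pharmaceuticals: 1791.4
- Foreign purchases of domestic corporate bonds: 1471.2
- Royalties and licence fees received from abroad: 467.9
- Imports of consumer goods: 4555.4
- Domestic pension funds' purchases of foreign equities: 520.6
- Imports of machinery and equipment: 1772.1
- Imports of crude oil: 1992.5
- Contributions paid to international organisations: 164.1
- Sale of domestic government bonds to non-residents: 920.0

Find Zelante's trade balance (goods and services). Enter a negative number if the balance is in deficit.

-2216.6

Goods: 1791.4 - 1118.9 - 1772.1 - 4555.4 - 1992.5 + 5140.7 = -2506.8
Services: 283.5 + 467.9 - 461.2 = 290.2
Trade balance = -2506.8 + 290.2 = -2216.6
(Excluded from the trade balance — primary income: interest paid on external government debt 728.5; capital account: capital transfers received from emigrants 91.2; financial account: foreign purchases of domestic corporate bonds 1471.2, domestic pension funds' purchases of foreign equities 520.6, sale of domestic government bonds to non-residents 920.0; secondary income: contributions paid to international organisations 164.1.)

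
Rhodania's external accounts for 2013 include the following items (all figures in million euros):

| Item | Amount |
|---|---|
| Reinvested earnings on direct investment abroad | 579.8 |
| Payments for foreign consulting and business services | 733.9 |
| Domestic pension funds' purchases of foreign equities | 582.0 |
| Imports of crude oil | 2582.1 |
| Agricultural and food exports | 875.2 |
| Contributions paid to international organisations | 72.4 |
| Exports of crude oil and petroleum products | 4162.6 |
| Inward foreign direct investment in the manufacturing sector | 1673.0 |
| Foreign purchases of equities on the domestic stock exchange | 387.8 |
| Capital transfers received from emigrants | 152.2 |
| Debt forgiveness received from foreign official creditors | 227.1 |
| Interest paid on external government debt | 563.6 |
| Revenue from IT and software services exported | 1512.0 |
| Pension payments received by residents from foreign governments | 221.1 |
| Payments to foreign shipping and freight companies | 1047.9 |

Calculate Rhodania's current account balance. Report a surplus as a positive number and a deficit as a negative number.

2350.8

Goods: 4162.6 + 875.2 - 2582.1 = 2455.7
Services: -1047.9 + 1512.0 - 733.9 = -269.8
Primary income: -563.6 + 579.8 = 16.2
Secondary income: 221.1 - 72.4 = 148.7
Current account = 2455.7 + (-269.8) + 16.2 + 148.7 = 2350.8
(Excluded from the current account — financial account: domestic pension funds' purchases of foreign equities 582.0, inward foreign direct investment in the manufacturing sector 1673.0, foreign purchases of equities on the domestic stock exchange 387.8; capital account: capital transfers received from emigrants 152.2, debt forgiveness received from foreign official creditors 227.1.)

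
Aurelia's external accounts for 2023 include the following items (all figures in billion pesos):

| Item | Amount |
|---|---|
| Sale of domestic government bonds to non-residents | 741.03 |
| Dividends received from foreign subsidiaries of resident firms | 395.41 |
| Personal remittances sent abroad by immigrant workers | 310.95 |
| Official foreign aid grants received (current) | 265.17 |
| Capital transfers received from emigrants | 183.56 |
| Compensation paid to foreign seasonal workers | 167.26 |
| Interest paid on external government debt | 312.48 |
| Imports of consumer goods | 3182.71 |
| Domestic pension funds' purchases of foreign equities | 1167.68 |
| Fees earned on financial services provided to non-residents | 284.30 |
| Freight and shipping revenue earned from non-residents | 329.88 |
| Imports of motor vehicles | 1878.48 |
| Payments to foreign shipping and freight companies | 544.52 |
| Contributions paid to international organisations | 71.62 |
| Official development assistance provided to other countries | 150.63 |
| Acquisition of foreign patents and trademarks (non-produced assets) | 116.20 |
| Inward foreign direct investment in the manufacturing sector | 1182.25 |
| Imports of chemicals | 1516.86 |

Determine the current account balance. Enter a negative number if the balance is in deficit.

Goods: -1516.86 - 1878.48 - 3182.71 = -6578.05
Services: -544.52 + 329.88 + 284.30 = 69.66
Primary income: -167.26 - 312.48 + 395.41 = -84.33
Secondary income: -150.63 + 265.17 - 71.62 - 310.95 = -268.03
Current account = (-6578.05) + 69.66 + (-84.33) + (-268.03) = -6860.75
(Excluded from the current account — financial account: sale of domestic government bonds to non-residents 741.03, domestic pension funds' purchases of foreign equities 1167.68, inward foreign direct investment in the manufacturing sector 1182.25; capital account: capital transfers received from emigrants 183.56, acquisition of foreign patents and trademarks (non-produced assets) 116.20.)

-6860.75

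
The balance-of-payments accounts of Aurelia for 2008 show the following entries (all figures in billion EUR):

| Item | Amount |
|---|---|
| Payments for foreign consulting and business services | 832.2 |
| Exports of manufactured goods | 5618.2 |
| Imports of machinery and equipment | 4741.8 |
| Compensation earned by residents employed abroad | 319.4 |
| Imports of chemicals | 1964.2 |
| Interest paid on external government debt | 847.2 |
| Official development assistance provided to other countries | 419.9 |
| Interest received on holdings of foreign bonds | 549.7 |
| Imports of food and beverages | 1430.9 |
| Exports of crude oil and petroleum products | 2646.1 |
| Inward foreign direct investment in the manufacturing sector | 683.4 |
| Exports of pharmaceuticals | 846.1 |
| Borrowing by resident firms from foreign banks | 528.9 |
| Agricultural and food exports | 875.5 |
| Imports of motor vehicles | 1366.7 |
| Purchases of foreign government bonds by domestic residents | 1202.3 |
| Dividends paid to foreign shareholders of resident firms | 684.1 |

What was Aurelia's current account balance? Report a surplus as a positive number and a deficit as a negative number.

-1432.0

Goods: -1430.9 + 2646.1 - 4741.8 + 875.5 - 1366.7 + 5618.2 - 1964.2 + 846.1 = 482.3
Services: -832.2
Primary income: -847.2 + 319.4 + 549.7 - 684.1 = -662.2
Secondary income: -419.9
Current account = 482.3 + (-832.2) + (-662.2) + (-419.9) = -1432.0
(Excluded from the current account — financial account: inward foreign direct investment in the manufacturing sector 683.4, borrowing by resident firms from foreign banks 528.9, purchases of foreign government bonds by domestic residents 1202.3.)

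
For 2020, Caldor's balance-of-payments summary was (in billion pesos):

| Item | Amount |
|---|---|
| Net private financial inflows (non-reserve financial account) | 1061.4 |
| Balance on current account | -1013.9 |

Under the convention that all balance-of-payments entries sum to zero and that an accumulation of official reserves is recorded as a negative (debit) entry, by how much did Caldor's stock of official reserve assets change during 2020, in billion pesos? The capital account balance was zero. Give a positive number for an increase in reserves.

47.5

Official reserve transactions balance = -((-1013.9) + 1061.4) = -47.5
An accumulation of reserves is recorded as a debit (negative entry), so the change in the stock of reserves is the negative of that balance.
Change in official reserves = -(-47.5) = 47.5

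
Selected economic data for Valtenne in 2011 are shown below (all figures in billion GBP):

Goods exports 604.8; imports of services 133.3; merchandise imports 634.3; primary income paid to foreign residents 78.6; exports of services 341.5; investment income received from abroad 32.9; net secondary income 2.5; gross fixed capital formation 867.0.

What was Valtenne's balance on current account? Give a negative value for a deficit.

Goods balance = 604.8 - 634.3 = -29.5
Services balance = 341.5 - 133.3 = 208.2
Trade balance (goods + services) = -29.5 + 208.2 = 178.7
Net primary income = 32.9 - 78.6 = -45.7
Net secondary income = 2.5
Current account = 178.7 + (-45.7) + 2.5 = 135.5

135.5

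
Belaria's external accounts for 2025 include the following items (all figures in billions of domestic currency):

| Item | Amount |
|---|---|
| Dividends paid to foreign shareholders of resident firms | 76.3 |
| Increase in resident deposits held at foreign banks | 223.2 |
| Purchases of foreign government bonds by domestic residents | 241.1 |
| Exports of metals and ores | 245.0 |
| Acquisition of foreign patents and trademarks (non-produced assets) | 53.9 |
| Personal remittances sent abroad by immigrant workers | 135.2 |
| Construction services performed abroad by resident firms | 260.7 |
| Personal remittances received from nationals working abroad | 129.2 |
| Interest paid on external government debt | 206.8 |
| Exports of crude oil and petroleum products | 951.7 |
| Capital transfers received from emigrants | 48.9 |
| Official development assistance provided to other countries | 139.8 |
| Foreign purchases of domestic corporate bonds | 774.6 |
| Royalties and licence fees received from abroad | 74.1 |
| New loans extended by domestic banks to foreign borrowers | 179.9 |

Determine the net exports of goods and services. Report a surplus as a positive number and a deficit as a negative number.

Goods: 245.0 + 951.7 = 1196.7
Services: 74.1 + 260.7 = 334.8
Trade balance = 1196.7 + 334.8 = 1531.5
(Excluded from the trade balance — primary income: dividends paid to foreign shareholders of resident firms 76.3, interest paid on external government debt 206.8; financial account: increase in resident deposits held at foreign banks 223.2, purchases of foreign government bonds by domestic residents 241.1, foreign purchases of domestic corporate bonds 774.6, new loans extended by domestic banks to foreign borrowers 179.9; capital account: acquisition of foreign patents and trademarks (non-produced assets) 53.9, capital transfers received from emigrants 48.9; secondary income: personal remittances sent abroad by immigrant workers 135.2, personal remittances received from nationals working abroad 129.2, official development assistance provided to other countries 139.8.)

1531.5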